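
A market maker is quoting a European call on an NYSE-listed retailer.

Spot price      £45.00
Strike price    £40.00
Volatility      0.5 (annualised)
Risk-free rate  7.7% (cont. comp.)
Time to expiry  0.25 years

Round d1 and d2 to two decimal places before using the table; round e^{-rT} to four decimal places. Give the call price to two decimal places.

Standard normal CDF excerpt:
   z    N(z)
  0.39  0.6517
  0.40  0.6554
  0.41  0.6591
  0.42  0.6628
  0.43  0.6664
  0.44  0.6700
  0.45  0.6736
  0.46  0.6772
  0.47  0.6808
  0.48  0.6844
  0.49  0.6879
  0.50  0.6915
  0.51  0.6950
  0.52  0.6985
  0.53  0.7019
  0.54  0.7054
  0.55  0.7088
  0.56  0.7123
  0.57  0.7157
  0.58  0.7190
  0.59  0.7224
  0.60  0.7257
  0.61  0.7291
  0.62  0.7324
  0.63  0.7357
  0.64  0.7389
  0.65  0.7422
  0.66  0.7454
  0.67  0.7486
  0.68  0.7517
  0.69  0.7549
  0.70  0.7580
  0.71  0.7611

£7.68

σ√T = 0.5·√0.25 = 0.2500
ln(S/K) + (r + σ²/2)T = ln(45/40) + (0.077 + 0.5²/2)·0.25 = 0.1178 + 0.0505 = 0.1683
d₁ = 0.1683 / 0.2500 = 0.6731 which rounds to 0.67
d₂ = d₁ − σ√T = 0.6731 − 0.2500 = 0.4231 which rounds to 0.42
exp(−rT) = exp(−0.077·0.25) = 0.9809
N(d₁) = N(0.67) = 0.7486;  N(d₂) = N(0.42) = 0.6628
C = 45·0.7486 − 40·0.9809·0.6628 = 33.6870 − 26.0056 = 7.6814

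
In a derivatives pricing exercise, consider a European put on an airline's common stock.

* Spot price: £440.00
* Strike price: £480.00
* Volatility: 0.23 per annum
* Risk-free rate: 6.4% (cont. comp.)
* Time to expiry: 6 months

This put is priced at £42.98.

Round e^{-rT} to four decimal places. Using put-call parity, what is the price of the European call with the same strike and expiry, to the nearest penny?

£18.10

exp(−rT) = exp(−0.064·0.5) = 0.9685
Put-call parity: C − P = S − K·e^(−rT) = 440 − 480·0.9685 = 440 − 464.8800 = -24.8800
C = P + (C − P) = 42.98 + (-24.8800) = 18.1000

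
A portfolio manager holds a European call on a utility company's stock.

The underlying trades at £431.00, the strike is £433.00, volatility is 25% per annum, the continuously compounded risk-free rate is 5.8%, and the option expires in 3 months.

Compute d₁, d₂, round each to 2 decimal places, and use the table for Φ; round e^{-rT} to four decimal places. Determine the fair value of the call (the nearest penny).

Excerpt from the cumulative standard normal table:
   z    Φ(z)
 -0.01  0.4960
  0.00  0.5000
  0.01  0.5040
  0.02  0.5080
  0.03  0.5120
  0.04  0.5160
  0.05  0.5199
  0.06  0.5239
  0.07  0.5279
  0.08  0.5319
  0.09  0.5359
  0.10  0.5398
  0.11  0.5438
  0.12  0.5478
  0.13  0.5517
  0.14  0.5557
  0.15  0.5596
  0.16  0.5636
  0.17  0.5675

σ√T = 0.25·√0.25 = 0.1250
ln(S/K) + (r + σ²/2)T = ln(431/433) + (0.058 + 0.25²/2)·0.25 = -0.0046 + 0.0223 = 0.0177
d₁ = 0.0177 / 0.1250 = 0.1415 ≈ 0.14
d₂ = d₁ − σ√T = 0.1415 − 0.1250 = 0.0165 ≈ 0.02
e^(−rT) = e^(−0.058·0.25) = 0.9856
N(d₁) = N(0.14) = 0.5557;  N(d₂) = N(0.02) = 0.5080
C = 431·0.5557 − 433·0.9856·0.5080 = 239.5067 − 216.7965 = 22.7102

£22.71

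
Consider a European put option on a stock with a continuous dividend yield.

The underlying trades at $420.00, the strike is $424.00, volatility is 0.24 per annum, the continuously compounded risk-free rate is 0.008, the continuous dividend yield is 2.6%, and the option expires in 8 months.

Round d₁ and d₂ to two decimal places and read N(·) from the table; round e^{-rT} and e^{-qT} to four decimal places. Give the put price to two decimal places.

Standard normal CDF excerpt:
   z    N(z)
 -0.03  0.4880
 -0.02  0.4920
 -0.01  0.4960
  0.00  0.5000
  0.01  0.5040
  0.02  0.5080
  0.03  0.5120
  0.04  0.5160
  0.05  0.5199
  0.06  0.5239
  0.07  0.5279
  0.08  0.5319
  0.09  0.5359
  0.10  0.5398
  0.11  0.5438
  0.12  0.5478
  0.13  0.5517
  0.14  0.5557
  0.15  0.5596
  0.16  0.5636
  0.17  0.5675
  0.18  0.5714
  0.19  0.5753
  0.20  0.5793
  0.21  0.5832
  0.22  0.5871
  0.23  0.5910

σ√T = 0.24·√0.6667 = 0.1960
d₁ = [ln(420/424) + (0.008 − 0.026 + 0.24²/2)·0.6667] / 0.1960 = [-0.0095 + 0.0072] / 0.1960 = -0.0116 which rounds to -0.01
d₂ = d₁ − σ√T = -0.0116 − 0.1960 = -0.2076 which rounds to -0.21
exp(−qT) = exp(−0.026·0.6667) = 0.9828;  exp(−rT) = exp(−0.008·0.6667) = 0.9947
N(−d₂) = N(0.21) = 0.5832;  N(−d₁) = N(0.01) = 0.5040
P = 424·0.9947·0.5832 − 420·0.9828·0.5040 = 245.9662 − 208.0391 = 37.9271

$37.93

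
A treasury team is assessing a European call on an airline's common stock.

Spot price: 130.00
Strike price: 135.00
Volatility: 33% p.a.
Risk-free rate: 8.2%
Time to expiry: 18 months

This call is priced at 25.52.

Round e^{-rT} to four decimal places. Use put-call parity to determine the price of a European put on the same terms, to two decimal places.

14.90

exp(−rT) = exp(−0.082·1.5) = 0.8843
Put-call parity: C − P = S − K·e^(−rT) = 130 − 135·0.8843 = 130 − 119.3805 = 10.6195
P = C − (C − P) = 25.52 − (10.6195) = 14.9005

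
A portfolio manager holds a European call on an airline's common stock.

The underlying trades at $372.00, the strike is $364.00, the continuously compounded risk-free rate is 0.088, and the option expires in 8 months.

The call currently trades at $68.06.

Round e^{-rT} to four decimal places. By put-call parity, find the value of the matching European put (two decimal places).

$39.31

exp(−rT) = exp(−0.088·0.6667) = 0.9430
Put-call parity: C − P = S − K·e^(−rT) = 372 − 364·0.9430 = 372 − 343.2520 = 28.7480
P = C − (C − P) = 68.06 − (28.7480) = 39.3120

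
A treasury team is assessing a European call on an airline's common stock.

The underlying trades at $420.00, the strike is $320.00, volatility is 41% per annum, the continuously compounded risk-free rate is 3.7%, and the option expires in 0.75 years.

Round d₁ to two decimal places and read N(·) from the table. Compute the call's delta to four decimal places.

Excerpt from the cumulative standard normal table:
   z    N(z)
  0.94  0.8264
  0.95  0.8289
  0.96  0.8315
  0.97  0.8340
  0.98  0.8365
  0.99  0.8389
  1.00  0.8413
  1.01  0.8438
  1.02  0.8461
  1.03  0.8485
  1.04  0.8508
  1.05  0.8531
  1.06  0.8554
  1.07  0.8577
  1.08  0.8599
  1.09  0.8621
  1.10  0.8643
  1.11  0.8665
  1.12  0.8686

σ√T = 0.41·√0.75 = 0.3551
d₁ = [ln(420/320) + (0.037 + 0.41²/2)·0.75] / 0.3551 = [0.2719 + 0.0908] / 0.3551 = 1.0215 ≈ 1.02
N(d₁) = N(1.02) = 0.8461
Δ_call = N(d₁) = 0.8461

0.8461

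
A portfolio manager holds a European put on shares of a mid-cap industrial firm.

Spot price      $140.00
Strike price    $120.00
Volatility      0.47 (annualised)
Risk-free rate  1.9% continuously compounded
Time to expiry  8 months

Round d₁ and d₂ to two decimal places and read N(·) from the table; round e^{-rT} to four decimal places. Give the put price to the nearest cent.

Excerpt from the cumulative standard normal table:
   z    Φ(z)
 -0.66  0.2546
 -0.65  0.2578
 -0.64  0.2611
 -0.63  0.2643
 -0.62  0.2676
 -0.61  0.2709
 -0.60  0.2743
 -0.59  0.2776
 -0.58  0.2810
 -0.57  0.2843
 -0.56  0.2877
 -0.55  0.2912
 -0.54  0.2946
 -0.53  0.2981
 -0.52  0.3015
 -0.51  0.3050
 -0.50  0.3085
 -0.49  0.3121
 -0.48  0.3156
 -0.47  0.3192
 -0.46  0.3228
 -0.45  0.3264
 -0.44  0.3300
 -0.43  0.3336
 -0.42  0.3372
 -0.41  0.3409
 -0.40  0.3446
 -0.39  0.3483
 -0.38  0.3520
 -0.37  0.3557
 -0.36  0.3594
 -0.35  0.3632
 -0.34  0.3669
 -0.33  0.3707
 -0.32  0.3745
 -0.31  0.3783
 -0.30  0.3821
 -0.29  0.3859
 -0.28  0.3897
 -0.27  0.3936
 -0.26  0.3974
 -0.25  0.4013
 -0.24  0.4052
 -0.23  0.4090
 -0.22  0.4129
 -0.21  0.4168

σ√T = 0.47·√0.6667 = 0.3838
d₁ = [ln(140/120) + (0.019 + 0.47²/2)·0.6667] / 0.3838 = [0.1542 + 0.0863] / 0.3838 = 0.6266 ⇒ 0.63
d₂ = d₁ − σ√T = 0.6266 − 0.3838 = 0.2428 ⇒ 0.24
e^(−rT) = e^(−0.019·0.6667) = 0.9874
N(−d₂) = N(-0.24) = 0.4052;  N(−d₁) = N(-0.63) = 0.2643
P = 120·0.9874·0.4052 − 140·0.2643 = 48.0113 − 37.0020 = 11.0093

$11.01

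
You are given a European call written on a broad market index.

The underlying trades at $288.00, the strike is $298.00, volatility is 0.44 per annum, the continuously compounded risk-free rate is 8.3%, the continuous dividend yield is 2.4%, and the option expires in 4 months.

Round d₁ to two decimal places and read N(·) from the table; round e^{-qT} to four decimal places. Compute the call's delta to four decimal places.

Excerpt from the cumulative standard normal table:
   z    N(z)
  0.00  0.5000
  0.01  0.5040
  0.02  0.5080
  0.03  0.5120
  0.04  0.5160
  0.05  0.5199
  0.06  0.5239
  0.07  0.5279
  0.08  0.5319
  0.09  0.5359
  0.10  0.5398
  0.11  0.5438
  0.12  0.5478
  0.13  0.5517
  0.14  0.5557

σ√T = 0.44·√0.3333 = 0.2540
d₁ = [ln(288/298) + (0.083 − 0.024 + ½·0.44²)·0.3333] / (σ√T) = (-0.0341 + 0.0519) / 0.2540 = 0.0701 ⇒ 0.07
N(d₁) = N(0.07) = 0.5279
Δ_call = exp(−qT)·N(d₁) = 0.9920·0.5279 = 0.5237

0.5237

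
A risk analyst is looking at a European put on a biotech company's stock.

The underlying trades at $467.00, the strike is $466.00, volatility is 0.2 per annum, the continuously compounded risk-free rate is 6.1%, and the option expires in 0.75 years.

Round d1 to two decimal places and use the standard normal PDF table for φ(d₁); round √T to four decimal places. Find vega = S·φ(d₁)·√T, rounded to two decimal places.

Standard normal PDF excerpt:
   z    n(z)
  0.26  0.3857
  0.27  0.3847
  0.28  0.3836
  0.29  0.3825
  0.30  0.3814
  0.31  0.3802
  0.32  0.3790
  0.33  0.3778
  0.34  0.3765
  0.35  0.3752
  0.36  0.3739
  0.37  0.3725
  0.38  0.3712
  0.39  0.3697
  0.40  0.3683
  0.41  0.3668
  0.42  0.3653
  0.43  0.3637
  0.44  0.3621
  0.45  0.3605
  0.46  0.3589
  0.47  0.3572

σ√T = 0.2·√0.75 = 0.1732
d₁ = [ln(467/466) + (0.061 + ½·0.2²)·0.75] / (σ√T) = (0.0021 + 0.0607) / 0.1732 = 0.3631 ≈ 0.36
√T = √0.75 = 0.8660
φ(d₁) = φ(0.36) = 0.3739
vega = S·φ(d₁)·√T = 467·0.3739·0.8660 = 151.2134

151.21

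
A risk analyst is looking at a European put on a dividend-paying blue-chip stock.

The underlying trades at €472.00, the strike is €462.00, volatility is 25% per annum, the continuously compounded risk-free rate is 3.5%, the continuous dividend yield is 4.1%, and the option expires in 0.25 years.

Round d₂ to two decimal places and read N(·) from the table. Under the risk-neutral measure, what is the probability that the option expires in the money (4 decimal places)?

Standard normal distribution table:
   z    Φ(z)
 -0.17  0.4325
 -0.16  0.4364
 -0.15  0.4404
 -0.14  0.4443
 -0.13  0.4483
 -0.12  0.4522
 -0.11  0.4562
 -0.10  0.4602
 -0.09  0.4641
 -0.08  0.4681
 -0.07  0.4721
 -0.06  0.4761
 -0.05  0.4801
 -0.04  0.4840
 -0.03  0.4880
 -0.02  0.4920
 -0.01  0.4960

T = 0.25;  σ√T = 0.1250
ln(S/K) + (r − q + σ²/2)T = ln(472/462) + (0.035 − 0.041 + 0.25²/2)·0.25 = 0.0214 + 0.0063 = 0.0277
d₁ = 0.0277 / 0.1250 = 0.2218 → 0.22
d₂ = d₁ − σ√T = 0.2218 − 0.1250 = 0.0968 → 0.10
Risk-neutral Pr[S_T < K] = N(−d₂) = N(-0.10) = 0.4602

0.4602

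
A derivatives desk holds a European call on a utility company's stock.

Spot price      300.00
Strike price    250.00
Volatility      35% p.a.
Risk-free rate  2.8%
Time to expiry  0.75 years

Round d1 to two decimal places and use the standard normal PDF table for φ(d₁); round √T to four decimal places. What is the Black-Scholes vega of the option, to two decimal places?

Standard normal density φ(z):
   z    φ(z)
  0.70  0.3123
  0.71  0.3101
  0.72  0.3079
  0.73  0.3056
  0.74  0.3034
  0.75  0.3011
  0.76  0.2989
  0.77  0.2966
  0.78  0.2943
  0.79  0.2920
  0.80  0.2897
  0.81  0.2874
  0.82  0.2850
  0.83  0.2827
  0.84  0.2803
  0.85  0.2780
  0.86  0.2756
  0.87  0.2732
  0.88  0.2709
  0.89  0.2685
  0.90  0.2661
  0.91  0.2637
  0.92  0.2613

σ√T = 0.35 × 0.8660 = 0.3031
d₁ = [ln(300/250) + (0.028 + 0.35²/2)·0.75] / 0.3031 = [0.1823 + 0.0669] / 0.3031 = 0.8223 ≈ 0.82
√T = √0.75 = 0.8660
φ(d₁) = φ(0.82) = 0.2850
vega = S·φ(d₁)·√T = 300·0.2850·0.8660 = 74.0430
(Call and put vega coincide under Black-Scholes.)

74.04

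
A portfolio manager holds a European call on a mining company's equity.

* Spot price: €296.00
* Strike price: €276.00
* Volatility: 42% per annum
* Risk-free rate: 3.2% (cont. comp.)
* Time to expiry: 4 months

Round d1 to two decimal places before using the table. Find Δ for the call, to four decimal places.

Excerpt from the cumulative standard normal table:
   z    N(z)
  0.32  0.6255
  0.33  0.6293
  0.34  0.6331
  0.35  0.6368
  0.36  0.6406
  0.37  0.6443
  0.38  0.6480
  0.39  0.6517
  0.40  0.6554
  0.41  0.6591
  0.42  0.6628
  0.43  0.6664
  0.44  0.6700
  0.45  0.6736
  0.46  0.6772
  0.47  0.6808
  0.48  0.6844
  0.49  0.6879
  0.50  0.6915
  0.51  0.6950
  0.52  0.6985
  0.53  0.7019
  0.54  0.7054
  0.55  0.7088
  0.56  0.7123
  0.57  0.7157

T = 0.3333;  σ√T = 0.2425
ln(S/K) + (r + σ²/2)T = ln(296/276) + (0.032 + 0.42²/2)·0.3333 = 0.0700 + 0.0401 = 0.1100
d₁ = 0.1100 / 0.2425 = 0.4537 ⇒ 0.45
N(d₁) = N(0.45) = 0.6736
Δ_call = N(d₁) = 0.6736

0.6736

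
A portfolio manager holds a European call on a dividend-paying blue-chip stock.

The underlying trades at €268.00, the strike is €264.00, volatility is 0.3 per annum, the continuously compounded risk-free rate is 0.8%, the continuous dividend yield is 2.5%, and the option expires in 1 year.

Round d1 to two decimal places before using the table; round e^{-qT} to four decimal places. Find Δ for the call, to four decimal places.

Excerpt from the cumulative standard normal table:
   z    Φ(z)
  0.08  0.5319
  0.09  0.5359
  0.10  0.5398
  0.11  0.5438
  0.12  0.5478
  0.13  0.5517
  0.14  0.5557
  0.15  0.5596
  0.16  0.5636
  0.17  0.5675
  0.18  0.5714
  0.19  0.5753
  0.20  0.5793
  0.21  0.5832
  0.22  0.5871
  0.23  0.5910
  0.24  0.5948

σ√T = 0.3 × 1.0000 = 0.3000
d₁ = [ln(268/264) + (0.008 − 0.025 + 0.3²/2)·1] / 0.3000 = [0.0150 + 0.0280] / 0.3000 = 0.1435 → 0.14
N(d₁) = N(0.14) = 0.5557
Δ_call = e^(−qT)·N(d₁) = 0.9753·0.5557 = 0.5420

0.5420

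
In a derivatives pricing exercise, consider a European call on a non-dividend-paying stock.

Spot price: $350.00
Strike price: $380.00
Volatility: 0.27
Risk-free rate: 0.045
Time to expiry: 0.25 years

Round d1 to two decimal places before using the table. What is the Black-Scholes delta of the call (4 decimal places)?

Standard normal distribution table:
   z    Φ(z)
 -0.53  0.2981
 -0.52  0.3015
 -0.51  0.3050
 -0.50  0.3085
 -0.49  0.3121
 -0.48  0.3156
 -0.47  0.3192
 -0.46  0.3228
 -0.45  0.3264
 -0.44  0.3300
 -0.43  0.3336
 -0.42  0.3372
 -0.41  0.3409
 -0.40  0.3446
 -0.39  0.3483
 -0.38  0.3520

0.3228

σ√T = 0.27·√0.25 = 0.1350
d₁ = [ln(350/380) + (0.045 + ½·0.27²)·0.25] / (σ√T) = (-0.0822 + 0.0204) / 0.1350 = -0.4583 ⇒ -0.46
N(d₁) = N(-0.46) = 0.3228
Δ_call = N(d₁) = 0.3228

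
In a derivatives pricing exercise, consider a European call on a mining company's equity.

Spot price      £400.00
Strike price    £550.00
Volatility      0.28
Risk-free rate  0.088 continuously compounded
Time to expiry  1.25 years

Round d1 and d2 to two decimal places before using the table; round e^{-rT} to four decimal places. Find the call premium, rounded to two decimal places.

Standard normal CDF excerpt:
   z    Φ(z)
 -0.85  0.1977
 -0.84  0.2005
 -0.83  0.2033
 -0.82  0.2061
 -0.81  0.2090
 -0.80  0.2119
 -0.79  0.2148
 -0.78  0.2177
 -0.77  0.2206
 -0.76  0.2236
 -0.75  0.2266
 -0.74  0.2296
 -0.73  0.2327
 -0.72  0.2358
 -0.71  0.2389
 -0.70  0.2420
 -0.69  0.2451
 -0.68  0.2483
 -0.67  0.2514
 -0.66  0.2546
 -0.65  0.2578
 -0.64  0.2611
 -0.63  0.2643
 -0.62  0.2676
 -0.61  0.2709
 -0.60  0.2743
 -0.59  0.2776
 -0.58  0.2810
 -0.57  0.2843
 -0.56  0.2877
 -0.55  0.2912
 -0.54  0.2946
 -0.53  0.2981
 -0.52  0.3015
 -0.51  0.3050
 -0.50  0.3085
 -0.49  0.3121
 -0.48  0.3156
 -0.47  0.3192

σ√T = 0.28·√1.25 = 0.3130
d₁ = [ln(400/550) + (0.088 + 0.28²/2)·1.25] / 0.3130 = [-0.3185 + 0.1590] / 0.3130 = -0.5094 which rounds to -0.51
d₂ = d₁ − σ√T = -0.5094 − 0.3130 = -0.8224 which rounds to -0.82
e^(−rT) = e^(−0.088·1.25) = 0.8958
N(d₁) = N(-0.51) = 0.3050;  N(d₂) = N(-0.82) = 0.2061
C = 400·0.3050 − 550·0.8958·0.2061 = 122.0000 − 101.5434 = 20.4566

£20.46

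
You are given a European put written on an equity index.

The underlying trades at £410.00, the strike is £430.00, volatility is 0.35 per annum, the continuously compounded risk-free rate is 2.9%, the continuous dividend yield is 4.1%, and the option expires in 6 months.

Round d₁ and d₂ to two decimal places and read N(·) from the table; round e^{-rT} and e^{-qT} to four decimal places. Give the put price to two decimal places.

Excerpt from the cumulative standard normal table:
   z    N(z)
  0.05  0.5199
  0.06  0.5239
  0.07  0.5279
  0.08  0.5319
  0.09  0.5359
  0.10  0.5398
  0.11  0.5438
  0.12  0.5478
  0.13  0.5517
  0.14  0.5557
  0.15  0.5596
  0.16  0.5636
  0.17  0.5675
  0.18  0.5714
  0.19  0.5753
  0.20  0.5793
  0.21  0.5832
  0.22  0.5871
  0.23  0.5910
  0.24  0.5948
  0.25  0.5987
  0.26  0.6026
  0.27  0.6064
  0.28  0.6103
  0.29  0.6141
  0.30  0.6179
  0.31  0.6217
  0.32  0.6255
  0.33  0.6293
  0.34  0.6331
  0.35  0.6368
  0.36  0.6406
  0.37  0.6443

σ√T = 0.35 × 0.7071 = 0.2475
ln(S/K) + (r − q + σ²/2)T = ln(410/430) + (0.029 − 0.041 + 0.35²/2)·0.5 = -0.0476 + 0.0246 = -0.0230
d₁ = -0.0230 / 0.2475 = -0.0929 which rounds to -0.09
d₂ = d₁ − σ√T = -0.0929 − 0.2475 = -0.3404 which rounds to -0.34
exp(−qT) = exp(−0.041·0.5) = 0.9797;  exp(−rT) = exp(−0.029·0.5) = 0.9856
N(−d₂) = N(0.34) = 0.6331;  N(−d₁) = N(0.09) = 0.5359
P = 430·0.9856·0.6331 − 410·0.9797·0.5359 = 268.3128 − 215.2587 = 53.0541

£53.05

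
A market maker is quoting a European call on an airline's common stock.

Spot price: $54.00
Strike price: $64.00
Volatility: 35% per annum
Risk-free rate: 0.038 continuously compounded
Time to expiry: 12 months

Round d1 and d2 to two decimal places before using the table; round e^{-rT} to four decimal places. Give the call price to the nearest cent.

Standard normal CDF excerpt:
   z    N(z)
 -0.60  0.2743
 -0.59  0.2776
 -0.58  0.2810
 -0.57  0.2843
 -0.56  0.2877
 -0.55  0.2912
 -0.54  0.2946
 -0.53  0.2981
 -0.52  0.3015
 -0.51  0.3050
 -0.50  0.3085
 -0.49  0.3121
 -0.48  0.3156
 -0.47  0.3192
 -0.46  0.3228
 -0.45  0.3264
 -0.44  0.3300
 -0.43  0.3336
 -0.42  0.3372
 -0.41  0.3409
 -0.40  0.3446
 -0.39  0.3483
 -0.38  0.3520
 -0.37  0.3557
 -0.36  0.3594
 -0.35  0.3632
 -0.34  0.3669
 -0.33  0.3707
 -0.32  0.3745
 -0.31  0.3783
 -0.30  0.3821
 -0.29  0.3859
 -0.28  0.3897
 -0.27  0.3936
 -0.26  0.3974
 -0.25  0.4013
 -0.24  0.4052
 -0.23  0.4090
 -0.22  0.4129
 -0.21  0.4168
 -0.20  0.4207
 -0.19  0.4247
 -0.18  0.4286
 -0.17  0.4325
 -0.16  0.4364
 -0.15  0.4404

σ√T = 0.35 × 1.0000 = 0.3500
d₁ = [ln(54/64) + (0.038 + ½·0.35²)·1] / (σ√T) = (-0.1699 + 0.0992) / 0.3500 = -0.2019 → -0.20
d₂ = -0.2019 − 0.3500 = -0.5519 → -0.55
e^(−rT) = e^(−0.038·1) = 0.9627
N(d₁) = N(-0.20) = 0.4207;  N(d₂) = N(-0.55) = 0.2912
C = 54·0.4207 − 64·0.9627·0.2912 = 22.7178 − 17.9416 = 4.7762

$4.78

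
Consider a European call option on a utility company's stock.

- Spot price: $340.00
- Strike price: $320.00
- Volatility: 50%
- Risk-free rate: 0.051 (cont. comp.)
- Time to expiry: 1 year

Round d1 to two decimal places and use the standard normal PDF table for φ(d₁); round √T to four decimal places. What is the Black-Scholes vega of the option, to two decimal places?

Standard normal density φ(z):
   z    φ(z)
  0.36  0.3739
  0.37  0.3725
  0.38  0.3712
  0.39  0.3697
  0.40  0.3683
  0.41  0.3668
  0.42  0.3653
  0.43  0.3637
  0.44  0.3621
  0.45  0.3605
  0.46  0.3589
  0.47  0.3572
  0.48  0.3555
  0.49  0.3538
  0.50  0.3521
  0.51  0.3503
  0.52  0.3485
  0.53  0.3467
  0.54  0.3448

σ√T = 0.5 × 1.0000 = 0.5000
d₁ = [ln(340/320) + (0.051 + 0.5²/2)·1] / 0.5000 = [0.0606 + 0.1760] / 0.5000 = 0.4732 → 0.47
√T = √1 = 1.0000
φ(d₁) = φ(0.47) = 0.3572
vega = S·φ(d₁)·√T = 340·0.3572·1.0000 = 121.4480

121.45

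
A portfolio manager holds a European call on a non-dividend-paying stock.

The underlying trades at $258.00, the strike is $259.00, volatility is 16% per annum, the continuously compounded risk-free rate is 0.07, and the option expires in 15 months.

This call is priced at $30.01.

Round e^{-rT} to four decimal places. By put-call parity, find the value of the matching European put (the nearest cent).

$9.31

e^(−rT) = e^(−0.07·1.25) = 0.9162
Put-call parity: C − P = S − K·e^(−rT) = 258 − 259·0.9162 = 258 − 237.2958 = 20.7042
P = C − (C − P) = 30.01 − (20.7042) = 9.3058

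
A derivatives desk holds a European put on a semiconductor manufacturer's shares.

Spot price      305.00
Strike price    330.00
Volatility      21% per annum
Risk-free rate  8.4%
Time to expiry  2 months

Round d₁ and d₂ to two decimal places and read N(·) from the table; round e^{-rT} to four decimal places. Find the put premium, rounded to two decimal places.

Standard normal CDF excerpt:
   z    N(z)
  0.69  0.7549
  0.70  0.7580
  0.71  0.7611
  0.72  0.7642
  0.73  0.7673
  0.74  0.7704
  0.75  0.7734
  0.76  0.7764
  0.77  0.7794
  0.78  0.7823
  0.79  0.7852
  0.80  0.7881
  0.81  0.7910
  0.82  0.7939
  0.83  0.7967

24.32

σ√T = 0.21·√0.1667 = 0.0857
ln(S/K) + (r + σ²/2)T = ln(305/330) + (0.084 + 0.21²/2)·0.1667 = -0.0788 + 0.0177 = -0.0611
d₁ = -0.0611 / 0.0857 = -0.7128 which rounds to -0.71
d₂ = d₁ − σ√T = -0.7128 − 0.0857 = -0.7985 which rounds to -0.80
e^(−rT) = e^(−0.084·0.1667) = 0.9861
P = 330·0.9861·N(0.80) − 305·N(0.71) = 330·0.9861·0.7881 − 305·0.7611 = 256.4580 − 232.1355 = 24.3225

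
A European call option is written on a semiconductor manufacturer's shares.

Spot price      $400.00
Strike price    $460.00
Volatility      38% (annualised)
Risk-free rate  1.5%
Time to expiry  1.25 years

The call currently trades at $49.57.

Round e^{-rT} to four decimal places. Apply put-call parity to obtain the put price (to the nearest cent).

$101.01

e^(−rT) = e^(−0.015·1.25) = 0.9814
Put-call parity: C − P = S − K·e^(−rT) = 400 − 460·0.9814 = 400 − 451.4440 = -51.4440
P = C − (C − P) = 49.57 − (-51.4440) = 101.0140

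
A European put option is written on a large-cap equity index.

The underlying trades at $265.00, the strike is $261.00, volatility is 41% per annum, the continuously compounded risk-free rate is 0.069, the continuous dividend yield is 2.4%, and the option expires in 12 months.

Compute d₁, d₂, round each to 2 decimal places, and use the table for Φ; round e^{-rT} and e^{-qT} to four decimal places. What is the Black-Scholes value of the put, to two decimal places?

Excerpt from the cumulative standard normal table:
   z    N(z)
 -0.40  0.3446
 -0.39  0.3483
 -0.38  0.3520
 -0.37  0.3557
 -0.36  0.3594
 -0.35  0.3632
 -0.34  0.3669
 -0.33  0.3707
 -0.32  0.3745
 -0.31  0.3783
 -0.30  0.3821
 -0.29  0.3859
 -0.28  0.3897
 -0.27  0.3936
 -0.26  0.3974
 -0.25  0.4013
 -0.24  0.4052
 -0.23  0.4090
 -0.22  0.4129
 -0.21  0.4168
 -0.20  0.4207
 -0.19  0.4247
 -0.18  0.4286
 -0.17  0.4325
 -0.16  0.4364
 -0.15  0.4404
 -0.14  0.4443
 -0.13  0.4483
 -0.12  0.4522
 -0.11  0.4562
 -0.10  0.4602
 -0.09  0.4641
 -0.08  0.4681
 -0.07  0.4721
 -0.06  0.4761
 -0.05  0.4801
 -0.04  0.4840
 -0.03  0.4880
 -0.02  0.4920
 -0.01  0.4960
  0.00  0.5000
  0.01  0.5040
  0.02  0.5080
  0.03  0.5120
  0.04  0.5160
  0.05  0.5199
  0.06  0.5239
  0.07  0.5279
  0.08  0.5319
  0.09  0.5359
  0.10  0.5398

σ√T = 0.41 × 1.0000 = 0.4100
d₁ = [ln(265/261) + (0.069 − 0.024 + 0.41²/2)·1] / 0.4100 = [0.0152 + 0.1290] / 0.4100 = 0.3519 ⇒ 0.35
d₂ = d₁ − σ√T = 0.3519 − 0.4100 = -0.0581 ⇒ -0.06
e^(−qT) = e^(−0.024·1) = 0.9763;  e^(−rT) = e^(−0.069·1) = 0.9333
P = 261·0.9333·N(0.06) − 265·0.9763·N(-0.35) = 261·0.9333·0.5239 − 265·0.9763·0.3632 = 127.6175 − 93.9669 = 33.6506

$33.65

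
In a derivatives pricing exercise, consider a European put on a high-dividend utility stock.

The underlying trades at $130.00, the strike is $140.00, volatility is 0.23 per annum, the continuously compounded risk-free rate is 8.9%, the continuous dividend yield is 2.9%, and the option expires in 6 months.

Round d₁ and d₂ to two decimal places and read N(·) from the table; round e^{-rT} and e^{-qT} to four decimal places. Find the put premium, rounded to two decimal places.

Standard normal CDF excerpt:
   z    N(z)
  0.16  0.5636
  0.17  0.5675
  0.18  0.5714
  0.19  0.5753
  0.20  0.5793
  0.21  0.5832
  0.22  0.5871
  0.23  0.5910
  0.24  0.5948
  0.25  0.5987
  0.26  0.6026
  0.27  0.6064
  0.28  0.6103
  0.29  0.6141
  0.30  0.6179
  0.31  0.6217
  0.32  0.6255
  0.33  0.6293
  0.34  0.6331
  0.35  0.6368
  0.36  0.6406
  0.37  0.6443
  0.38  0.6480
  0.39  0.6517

$11.56

T = 0.5;  σ√T = 0.1626
d₁ = [ln(130/140) + (0.089 − 0.029 + 0.23²/2)·0.5] / 0.1626 = [-0.0741 + 0.0432] / 0.1626 = -0.1899 → -0.19
d₂ = d₁ − σ√T = -0.1899 − 0.1626 = -0.3525 → -0.35
exp(−qT) = exp(−0.029·0.5) = 0.9856;  exp(−rT) = exp(−0.089·0.5) = 0.9565
N(−d₂) = N(0.35) = 0.6368;  N(−d₁) = N(0.19) = 0.5753
P = 140·0.9565·0.6368 − 130·0.9856·0.5753 = 85.2739 − 73.7120 = 11.5618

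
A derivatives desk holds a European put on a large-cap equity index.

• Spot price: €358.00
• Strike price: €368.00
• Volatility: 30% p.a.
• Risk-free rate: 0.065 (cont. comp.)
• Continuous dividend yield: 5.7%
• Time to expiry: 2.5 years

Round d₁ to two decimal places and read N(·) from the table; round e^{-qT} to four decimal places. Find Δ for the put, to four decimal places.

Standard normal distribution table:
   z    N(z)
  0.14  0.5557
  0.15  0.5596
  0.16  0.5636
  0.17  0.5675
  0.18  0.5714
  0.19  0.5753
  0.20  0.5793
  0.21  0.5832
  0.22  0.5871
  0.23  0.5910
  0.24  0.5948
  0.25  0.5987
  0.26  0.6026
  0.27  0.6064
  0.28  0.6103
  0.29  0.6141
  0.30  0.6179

-0.3581

σ√T = 0.3 × 1.5811 = 0.4743
d₁ = [ln(358/368) + (0.065 − 0.057 + 0.3²/2)·2.5] / 0.4743 = [-0.0275 + 0.1325] / 0.4743 = 0.2213 → 0.22
N(d₁) = N(0.22) = 0.5871
Δ_put = e^(−qT)·(N(d₁) − 1) = 0.8672·(0.5871 − 1) = -0.3581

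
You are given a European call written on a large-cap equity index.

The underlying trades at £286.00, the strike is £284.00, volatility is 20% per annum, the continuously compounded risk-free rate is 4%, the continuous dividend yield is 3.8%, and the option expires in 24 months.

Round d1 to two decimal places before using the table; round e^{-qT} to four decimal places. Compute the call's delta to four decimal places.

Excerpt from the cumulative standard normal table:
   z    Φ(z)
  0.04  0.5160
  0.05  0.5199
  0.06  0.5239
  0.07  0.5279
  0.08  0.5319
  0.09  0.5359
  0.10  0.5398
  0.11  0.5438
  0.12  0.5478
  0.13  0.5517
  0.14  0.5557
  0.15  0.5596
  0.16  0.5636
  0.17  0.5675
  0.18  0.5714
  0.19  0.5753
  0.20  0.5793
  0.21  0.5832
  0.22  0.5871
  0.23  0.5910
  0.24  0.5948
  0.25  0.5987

0.5296

T = 2;  σ√T = 0.2828
ln(S/K) + (r − q + σ²/2)T = ln(286/284) + (0.04 − 0.038 + 0.2²/2)·2 = 0.0070 + 0.0440 = 0.0510
d₁ = 0.0510 / 0.2828 = 0.1804 → 0.18
N(d₁) = N(0.18) = 0.5714
Δ_call = e^(−qT)·N(d₁) = 0.9268·0.5714 = 0.5296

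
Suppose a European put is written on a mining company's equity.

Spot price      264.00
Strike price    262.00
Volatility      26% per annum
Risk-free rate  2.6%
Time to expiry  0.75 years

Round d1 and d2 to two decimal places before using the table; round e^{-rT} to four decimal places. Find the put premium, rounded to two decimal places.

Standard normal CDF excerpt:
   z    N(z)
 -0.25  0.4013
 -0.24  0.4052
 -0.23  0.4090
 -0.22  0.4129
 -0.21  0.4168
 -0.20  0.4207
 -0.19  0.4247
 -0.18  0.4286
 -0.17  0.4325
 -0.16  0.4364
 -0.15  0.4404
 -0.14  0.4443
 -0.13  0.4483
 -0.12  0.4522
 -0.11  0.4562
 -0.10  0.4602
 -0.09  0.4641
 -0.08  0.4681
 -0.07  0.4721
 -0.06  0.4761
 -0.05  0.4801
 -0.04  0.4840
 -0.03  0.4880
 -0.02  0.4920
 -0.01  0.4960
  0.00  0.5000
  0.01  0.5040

σ√T = 0.26·√0.75 = 0.2252
d₁ = [ln(264/262) + (0.026 + 0.26²/2)·0.75] / 0.2252 = [0.0076 + 0.0449] / 0.2252 = 0.2330 ≈ 0.23
d₂ = d₁ − σ√T = 0.2330 − 0.2252 = 0.0078 ≈ 0.01
exp(−rT) = exp(−0.026·0.75) = 0.9807
N(−d₂) = N(-0.01) = 0.4960;  N(−d₁) = N(-0.23) = 0.4090
P = 262·0.9807·0.4960 − 264·0.4090 = 127.4439 − 107.9760 = 19.4679

19.47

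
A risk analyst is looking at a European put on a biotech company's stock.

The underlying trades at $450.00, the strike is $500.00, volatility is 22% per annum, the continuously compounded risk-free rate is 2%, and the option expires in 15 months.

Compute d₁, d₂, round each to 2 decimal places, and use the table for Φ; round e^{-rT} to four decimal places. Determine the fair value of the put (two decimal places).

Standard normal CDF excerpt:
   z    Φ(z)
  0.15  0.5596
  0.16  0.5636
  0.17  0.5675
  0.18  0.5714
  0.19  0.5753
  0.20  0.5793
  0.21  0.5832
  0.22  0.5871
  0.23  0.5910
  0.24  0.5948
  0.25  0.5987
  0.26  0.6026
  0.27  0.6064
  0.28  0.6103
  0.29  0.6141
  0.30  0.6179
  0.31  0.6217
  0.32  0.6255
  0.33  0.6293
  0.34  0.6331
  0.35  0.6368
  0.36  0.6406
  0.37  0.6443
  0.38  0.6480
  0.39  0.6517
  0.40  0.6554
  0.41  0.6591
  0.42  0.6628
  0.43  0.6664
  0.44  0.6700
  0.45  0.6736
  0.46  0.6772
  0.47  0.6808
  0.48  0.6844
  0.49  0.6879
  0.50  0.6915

$67.80

T = 1.25;  σ√T = 0.2460
d₁ = [ln(450/500) + (0.02 + 0.22²/2)·1.25] / 0.2460 = [-0.1054 + 0.0553] / 0.2460 = -0.2037 which rounds to -0.20
d₂ = d₁ − σ√T = -0.2037 − 0.2460 = -0.4497 which rounds to -0.45
e^(−rT) = e^(−0.02·1.25) = 0.9753
P = 500·0.9753·N(0.45) − 450·N(0.20) = 500·0.9753·0.6736 − 450·0.5793 = 328.4810 − 260.6850 = 67.7960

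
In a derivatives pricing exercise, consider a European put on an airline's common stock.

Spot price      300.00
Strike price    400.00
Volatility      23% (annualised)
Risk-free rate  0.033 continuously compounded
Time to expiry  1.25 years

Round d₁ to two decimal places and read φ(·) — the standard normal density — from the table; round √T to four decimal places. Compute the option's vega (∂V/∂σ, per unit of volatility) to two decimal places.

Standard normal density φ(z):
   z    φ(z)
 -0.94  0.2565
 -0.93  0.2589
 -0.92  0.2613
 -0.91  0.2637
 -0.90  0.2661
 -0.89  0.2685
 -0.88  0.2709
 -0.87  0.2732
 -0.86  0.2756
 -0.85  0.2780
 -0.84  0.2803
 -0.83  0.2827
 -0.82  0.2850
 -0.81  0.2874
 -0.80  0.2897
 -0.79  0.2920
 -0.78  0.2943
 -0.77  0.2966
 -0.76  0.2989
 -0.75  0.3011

σ√T = 0.23·√1.25 = 0.2571
d₁ = [ln(300/400) + (0.033 + 0.23²/2)·1.25] / 0.2571 = [-0.2877 + 0.0743] / 0.2571 = -0.8298 ⇒ -0.83
√T = √1.25 = 1.1180
φ(d₁) = φ(-0.83) = 0.2827
vega = S·φ(d₁)·√T = 300·0.2827·1.1180 = 94.8176
(Vega is the same for a European call and put with the same parameters.)

94.82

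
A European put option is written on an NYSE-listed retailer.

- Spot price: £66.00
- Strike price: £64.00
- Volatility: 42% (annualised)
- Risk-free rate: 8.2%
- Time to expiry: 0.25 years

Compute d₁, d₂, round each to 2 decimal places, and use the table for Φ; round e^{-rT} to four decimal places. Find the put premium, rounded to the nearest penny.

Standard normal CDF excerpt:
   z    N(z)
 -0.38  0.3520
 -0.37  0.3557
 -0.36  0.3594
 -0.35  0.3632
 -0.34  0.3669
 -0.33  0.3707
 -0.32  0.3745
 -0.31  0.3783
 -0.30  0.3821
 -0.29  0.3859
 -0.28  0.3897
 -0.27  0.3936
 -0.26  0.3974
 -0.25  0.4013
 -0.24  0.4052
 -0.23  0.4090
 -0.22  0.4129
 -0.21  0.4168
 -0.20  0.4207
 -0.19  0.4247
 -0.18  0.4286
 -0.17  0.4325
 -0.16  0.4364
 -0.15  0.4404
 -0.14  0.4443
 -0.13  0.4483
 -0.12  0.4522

σ√T = 0.42·√0.25 = 0.2100
ln(S/K) + (r + σ²/2)T = ln(66/64) + (0.082 + 0.42²/2)·0.25 = 0.0308 + 0.0425 = 0.0733
d₁ = 0.0733 / 0.2100 = 0.3492 ⇒ 0.35
d₂ = d₁ − σ√T = 0.3492 − 0.2100 = 0.1392 ⇒ 0.14
exp(−rT) = exp(−0.082·0.25) = 0.9797
N(−d₂) = N(-0.14) = 0.4443;  N(−d₁) = N(-0.35) = 0.3632
P = 64·0.9797·0.4443 − 66·0.3632 = 27.8580 − 23.9712 = 3.8868

£3.89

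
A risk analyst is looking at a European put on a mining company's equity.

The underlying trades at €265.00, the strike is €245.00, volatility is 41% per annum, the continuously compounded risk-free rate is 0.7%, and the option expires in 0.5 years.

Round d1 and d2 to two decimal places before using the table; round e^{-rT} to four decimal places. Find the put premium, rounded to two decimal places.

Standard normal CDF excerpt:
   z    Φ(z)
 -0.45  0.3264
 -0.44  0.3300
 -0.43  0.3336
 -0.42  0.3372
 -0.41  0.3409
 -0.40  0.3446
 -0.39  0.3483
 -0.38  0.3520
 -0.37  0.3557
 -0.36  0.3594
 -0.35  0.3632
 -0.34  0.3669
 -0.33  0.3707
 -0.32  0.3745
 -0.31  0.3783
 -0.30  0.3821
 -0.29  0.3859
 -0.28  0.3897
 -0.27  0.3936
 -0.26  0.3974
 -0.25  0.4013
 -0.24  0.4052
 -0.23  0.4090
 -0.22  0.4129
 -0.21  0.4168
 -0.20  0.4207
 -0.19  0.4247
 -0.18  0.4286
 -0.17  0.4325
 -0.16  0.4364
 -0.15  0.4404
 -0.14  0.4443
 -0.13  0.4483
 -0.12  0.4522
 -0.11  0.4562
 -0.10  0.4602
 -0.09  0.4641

T = 0.5;  σ√T = 0.2899
ln(S/K) + (r + σ²/2)T = ln(265/245) + (0.007 + 0.41²/2)·0.5 = 0.0785 + 0.0455 = 0.1240
d₁ = 0.1240 / 0.2899 = 0.4277 → 0.43
d₂ = d₁ − σ√T = 0.4277 − 0.2899 = 0.1378 → 0.14
exp(−rT) = exp(−0.007·0.5) = 0.9965
N(−d₂) = N(-0.14) = 0.4443;  N(−d₁) = N(-0.43) = 0.3336
P = 245·0.9965·0.4443 − 265·0.3336 = 108.4725 − 88.4040 = 20.0685

€20.07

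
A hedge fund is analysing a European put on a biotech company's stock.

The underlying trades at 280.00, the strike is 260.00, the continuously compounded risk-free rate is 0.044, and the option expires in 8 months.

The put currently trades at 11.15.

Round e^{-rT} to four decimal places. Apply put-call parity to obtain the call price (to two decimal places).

38.66

e^(−rT) = e^(−0.044·0.6667) = 0.9711
Put-call parity: C − P = S − K·e^(−rT) = 280 − 260·0.9711 = 280 − 252.4860 = 27.5140
C = P + (C − P) = 11.15 + (27.5140) = 38.6640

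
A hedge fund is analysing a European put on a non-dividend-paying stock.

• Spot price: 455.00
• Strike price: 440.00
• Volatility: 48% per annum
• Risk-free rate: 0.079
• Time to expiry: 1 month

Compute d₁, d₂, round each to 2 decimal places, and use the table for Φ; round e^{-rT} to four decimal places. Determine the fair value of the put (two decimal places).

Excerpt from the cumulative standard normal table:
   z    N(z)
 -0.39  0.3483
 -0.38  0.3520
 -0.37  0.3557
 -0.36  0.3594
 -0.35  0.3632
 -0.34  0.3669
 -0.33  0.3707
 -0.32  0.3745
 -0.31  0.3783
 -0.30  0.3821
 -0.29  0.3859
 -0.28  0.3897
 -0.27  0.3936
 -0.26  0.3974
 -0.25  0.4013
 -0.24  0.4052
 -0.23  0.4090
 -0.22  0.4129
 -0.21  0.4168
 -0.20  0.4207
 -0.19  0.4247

T = 0.08333;  σ√T = 0.1386
d₁ = [ln(455/440) + (0.079 + ½·0.48²)·0.08333] / (σ√T) = (0.0335 + 0.0162) / 0.1386 = 0.3587 ≈ 0.36
d₂ = 0.3587 − 0.1386 = 0.2202 ≈ 0.22
exp(−rT) = exp(−0.079·0.08333) = 0.9934
N(−d₂) = N(-0.22) = 0.4129;  N(−d₁) = N(-0.36) = 0.3594
P = 440·0.9934·0.4129 − 455·0.3594 = 180.4769 − 163.5270 = 16.9499

16.95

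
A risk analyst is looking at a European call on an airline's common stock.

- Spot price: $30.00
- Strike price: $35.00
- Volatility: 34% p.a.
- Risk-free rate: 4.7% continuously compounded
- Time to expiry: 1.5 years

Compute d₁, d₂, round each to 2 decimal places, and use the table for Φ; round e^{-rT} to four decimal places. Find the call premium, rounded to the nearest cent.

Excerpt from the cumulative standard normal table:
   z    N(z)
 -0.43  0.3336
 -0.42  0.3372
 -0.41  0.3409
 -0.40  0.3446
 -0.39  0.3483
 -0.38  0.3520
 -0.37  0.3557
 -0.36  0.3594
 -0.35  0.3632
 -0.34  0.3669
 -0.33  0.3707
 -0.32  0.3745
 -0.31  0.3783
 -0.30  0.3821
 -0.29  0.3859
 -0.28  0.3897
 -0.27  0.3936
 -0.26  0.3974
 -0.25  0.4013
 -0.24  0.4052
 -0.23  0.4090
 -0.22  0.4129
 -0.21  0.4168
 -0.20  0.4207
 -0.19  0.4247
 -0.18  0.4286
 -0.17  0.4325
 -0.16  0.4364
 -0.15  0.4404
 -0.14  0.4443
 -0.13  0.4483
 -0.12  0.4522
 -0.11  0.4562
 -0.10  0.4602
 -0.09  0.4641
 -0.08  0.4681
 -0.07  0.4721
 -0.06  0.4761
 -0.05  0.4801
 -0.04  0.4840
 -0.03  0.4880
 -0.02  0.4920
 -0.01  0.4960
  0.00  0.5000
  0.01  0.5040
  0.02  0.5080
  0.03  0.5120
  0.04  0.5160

σ√T = 0.34·√1.5 = 0.4164
d₁ = [ln(30/35) + (0.047 + ½·0.34²)·1.5] / (σ√T) = (-0.1542 + 0.1572) / 0.4164 = 0.0073 ⇒ 0.01
d₂ = 0.0073 − 0.4164 = -0.4091 ⇒ -0.41
e^(−rT) = e^(−0.047·1.5) = 0.9319
N(d₁) = N(0.01) = 0.5040;  N(d₂) = N(-0.41) = 0.3409
C = 30·0.5040 − 35·0.9319·0.3409 = 15.1200 − 11.1190 = 4.0010

$4.00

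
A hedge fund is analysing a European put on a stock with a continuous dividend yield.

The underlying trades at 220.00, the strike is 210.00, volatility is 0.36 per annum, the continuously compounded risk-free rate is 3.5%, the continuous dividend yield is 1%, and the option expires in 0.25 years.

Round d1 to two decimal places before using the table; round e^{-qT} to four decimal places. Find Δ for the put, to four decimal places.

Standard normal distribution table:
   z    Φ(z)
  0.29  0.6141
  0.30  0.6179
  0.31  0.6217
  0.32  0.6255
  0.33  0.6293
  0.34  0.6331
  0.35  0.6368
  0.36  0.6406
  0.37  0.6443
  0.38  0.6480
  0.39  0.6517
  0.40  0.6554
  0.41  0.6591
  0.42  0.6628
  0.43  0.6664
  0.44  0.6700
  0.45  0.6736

σ√T = 0.36·√0.25 = 0.1800
ln(S/K) + (r − q + σ²/2)T = ln(220/210) + (0.035 − 0.01 + 0.36²/2)·0.25 = 0.0465 + 0.0224 = 0.0690
d₁ = 0.0690 / 0.1800 = 0.3832 ⇒ 0.38
N(d₁) = N(0.38) = 0.6480
Δ_put = e^(−qT)·(N(d₁) − 1) = 0.9975·(0.6480 − 1) = -0.3511

-0.3511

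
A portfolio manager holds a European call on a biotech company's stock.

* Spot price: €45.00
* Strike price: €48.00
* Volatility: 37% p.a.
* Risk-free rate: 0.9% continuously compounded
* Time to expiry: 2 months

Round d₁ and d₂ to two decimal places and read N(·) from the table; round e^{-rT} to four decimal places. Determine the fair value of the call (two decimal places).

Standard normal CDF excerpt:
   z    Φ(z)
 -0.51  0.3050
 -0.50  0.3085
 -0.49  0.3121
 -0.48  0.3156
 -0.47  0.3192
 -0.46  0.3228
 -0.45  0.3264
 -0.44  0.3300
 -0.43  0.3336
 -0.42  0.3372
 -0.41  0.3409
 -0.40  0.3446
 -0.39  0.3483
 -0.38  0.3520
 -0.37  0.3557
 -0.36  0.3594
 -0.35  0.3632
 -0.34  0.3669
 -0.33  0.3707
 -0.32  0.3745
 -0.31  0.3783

€1.55

T = 0.1667;  σ√T = 0.1511
d₁ = [ln(45/48) + (0.009 + 0.37²/2)·0.1667] / 0.1511 = [-0.0645 + 0.0129] / 0.1511 = -0.3418 ≈ -0.34
d₂ = d₁ − σ√T = -0.3418 − 0.1511 = -0.4929 ≈ -0.49
exp(−rT) = exp(−0.009·0.1667) = 0.9985
C = 45·N(-0.34) − 48·0.9985·N(-0.49) = 45·0.3669 − 48·0.9985·0.3121 = 16.5105 − 14.9583 = 1.5522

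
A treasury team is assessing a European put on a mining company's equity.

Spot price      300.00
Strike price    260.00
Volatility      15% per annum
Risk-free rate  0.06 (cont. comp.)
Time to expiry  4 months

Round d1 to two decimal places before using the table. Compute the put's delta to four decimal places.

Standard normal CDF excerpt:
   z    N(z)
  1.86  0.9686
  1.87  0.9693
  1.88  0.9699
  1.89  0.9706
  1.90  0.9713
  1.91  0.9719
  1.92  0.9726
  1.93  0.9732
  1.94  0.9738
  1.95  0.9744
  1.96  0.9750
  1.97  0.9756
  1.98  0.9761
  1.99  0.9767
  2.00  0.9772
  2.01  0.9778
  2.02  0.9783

T = 0.3333;  σ√T = 0.0866
d₁ = [ln(300/260) + (0.06 + 0.15²/2)·0.3333] / 0.0866 = [0.1431 + 0.0237] / 0.0866 = 1.9266 → 1.93
N(d₁) = N(1.93) = 0.9732
Δ_put = N(d₁) − 1 = 0.9732 − 1 = -0.0268

-0.0268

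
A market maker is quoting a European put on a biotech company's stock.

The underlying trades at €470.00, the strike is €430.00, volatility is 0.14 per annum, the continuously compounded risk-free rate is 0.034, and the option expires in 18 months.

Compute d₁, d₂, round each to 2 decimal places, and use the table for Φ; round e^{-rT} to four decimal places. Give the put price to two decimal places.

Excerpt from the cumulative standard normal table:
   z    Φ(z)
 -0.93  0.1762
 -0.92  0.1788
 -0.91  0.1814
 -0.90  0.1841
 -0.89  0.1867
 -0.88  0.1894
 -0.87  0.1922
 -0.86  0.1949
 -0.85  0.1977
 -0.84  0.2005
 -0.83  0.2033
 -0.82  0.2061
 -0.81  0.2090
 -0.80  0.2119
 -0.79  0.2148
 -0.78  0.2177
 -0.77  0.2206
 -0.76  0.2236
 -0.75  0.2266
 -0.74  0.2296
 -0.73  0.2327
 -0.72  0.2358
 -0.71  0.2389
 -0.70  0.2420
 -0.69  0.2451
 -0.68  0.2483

T = 1.5;  σ√T = 0.1715
d₁ = [ln(470/430) + (0.034 + ½·0.14²)·1.5] / (σ√T) = (0.0889 + 0.0657) / 0.1715 = 0.9019 ≈ 0.90
d₂ = 0.9019 − 0.1715 = 0.7305 ≈ 0.73
e^(−rT) = e^(−0.034·1.5) = 0.9503
P = 430·0.9503·N(-0.73) − 470·N(-0.90) = 430·0.9503·0.2327 − 470·0.1841 = 95.0880 − 86.5270 = 8.5610

€8.56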